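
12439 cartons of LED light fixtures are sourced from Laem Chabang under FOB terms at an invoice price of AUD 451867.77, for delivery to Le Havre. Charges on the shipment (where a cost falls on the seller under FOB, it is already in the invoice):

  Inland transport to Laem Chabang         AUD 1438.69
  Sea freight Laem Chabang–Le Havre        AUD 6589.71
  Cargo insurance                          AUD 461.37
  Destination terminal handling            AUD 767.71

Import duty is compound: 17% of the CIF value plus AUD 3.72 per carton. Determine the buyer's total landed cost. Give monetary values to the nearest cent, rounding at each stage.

FOB: the seller bears costs until goods are on board at the origin port; the buyer bears freight, insurance and all costs thereafter.
Already in the invoice (seller's account under FOB): inland to port — exclude.
CIF value = FOB price + freight + insurance = 451867.77 + 6589.71 + 461.37 = 458918.85
Ad valorem component: 458918.85 × 17% = 78016.20
Specific component: 12439 × 3.72 = 46273.08
Import duty = 78016.20 + 46273.08 = 124289.28
Buyer bears: freight 6589.71 + insurance 461.37 + destination terminal 767.71 + duty 124289.28 = 132108.07
Landed cost = invoice 451867.77 + 132108.07 = 583975.84

Total landed cost: AUD 583975.84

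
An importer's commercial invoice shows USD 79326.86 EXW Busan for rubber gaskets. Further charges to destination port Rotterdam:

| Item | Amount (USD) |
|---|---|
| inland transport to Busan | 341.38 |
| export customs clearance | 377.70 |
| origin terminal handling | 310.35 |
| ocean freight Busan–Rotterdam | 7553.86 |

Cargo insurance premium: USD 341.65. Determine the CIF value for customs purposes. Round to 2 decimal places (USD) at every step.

CIF = EXW price + pre-shipment costs + freight + insurance
CIF = 79326.86 + 341.38 + 377.70 + 310.35 + 7553.86 + 341.65 = 88251.80

CIF value: USD 88251.80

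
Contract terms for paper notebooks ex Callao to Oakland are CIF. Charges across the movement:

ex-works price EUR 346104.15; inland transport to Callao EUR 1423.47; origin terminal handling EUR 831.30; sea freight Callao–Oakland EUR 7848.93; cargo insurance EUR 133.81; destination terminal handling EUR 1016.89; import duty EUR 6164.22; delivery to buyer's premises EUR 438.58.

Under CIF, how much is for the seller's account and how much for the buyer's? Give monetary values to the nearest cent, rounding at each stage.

CIF: the seller pays costs through ocean freight and marine insurance to the destination port.
Seller's account: goods 346104.15 + inland to port 1423.47 + origin terminal 831.30 + freight 7848.93 + insurance 133.81 = 356341.66
Buyer's account: destination terminal 1016.89 + duty 6164.22 + delivery 438.58 = 7619.69

Seller: EUR 356341.66; buyer: EUR 7619.69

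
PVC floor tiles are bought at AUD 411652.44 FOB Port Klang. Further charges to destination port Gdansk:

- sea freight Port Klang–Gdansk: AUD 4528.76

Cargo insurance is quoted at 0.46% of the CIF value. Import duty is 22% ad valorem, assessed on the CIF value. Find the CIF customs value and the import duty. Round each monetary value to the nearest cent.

Let C be the CIF value. C = FOB price + freight + 0.46% × C
C − 0.46% × C = 411652.44 + 4528.76
0.9954 × C = 416181.20
C = 416181.20 / 0.9954 = 418104.48
Insurance premium = 0.46% × 418104.48 = 1923.28
Import duty = 418104.48 × 22% = 91982.99

CIF value: AUD 418104.48; import duty: AUD 91982.99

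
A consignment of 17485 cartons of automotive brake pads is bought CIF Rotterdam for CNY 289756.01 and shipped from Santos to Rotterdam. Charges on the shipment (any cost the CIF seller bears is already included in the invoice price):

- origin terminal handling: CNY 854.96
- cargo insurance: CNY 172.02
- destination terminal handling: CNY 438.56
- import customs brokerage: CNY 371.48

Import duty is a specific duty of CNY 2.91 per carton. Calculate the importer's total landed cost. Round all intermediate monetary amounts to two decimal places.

Total landed cost: CNY 341447.40

CIF: the seller pays costs through ocean freight and marine insurance to the destination port.
Already in the invoice (seller's account under CIF): origin terminal, insurance — exclude.
The CIF price already equals the CIF value: 289756.01
Import duty = 17485 × 2.91 = 50881.35
Buyer bears: destination terminal 438.56 + brokerage 371.48 + duty 50881.35 = 51691.39
Landed cost = invoice 289756.01 + 51691.39 = 341447.40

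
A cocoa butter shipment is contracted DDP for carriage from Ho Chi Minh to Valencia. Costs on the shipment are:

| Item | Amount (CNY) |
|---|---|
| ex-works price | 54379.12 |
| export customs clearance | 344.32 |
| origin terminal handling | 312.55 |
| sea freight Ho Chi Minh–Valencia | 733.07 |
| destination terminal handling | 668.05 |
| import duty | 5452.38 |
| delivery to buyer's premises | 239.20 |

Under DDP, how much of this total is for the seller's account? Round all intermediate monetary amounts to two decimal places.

DDP: the seller bears all costs including import duty.
Seller's account: goods 54379.12 + export clearance 344.32 + origin terminal 312.55 + freight 733.07 + destination terminal 668.05 + duty 5452.38 + delivery 239.20 = 62128.69
Buyer's account: 0.00

Seller's account: CNY 62128.69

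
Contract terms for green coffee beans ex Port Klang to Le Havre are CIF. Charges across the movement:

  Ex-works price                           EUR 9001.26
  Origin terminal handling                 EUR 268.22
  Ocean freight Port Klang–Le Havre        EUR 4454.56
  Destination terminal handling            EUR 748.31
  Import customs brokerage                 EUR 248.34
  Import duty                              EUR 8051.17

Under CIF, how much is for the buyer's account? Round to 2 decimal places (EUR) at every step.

CIF: the seller pays costs through ocean freight and marine insurance to the destination port.
Seller's account: goods 9001.26 + origin terminal 268.22 + freight 4454.56 = 13724.04
Buyer's account: destination terminal 748.31 + brokerage 248.34 + duty 8051.17 = 9047.82

Buyer's account: EUR 9047.82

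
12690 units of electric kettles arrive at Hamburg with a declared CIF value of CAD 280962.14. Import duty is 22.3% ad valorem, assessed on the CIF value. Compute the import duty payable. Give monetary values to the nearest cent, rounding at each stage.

Import duty: CAD 62654.56

Import duty = 280962.14 × 22.3% = 62654.56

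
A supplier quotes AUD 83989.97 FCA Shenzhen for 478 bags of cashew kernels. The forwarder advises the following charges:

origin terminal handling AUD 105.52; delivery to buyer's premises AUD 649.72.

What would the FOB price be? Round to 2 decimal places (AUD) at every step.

Not relevant to the conversion: delivery — on the buyer under both terms; not part of either seller's price.
From FCA to FOB, the seller additionally bears: origin terminal.
FOB price = 83989.97 + 105.52 = 84095.49

FOB price: AUD 84095.49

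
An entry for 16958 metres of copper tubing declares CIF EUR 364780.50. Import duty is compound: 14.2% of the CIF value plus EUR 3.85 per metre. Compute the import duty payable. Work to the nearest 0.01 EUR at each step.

Ad valorem component: 364780.50 × 14.2% = 51798.83
Specific component: 16958 × 3.85 = 65288.30
Import duty = 51798.83 + 65288.30 = 117087.13

Import duty: EUR 117087.13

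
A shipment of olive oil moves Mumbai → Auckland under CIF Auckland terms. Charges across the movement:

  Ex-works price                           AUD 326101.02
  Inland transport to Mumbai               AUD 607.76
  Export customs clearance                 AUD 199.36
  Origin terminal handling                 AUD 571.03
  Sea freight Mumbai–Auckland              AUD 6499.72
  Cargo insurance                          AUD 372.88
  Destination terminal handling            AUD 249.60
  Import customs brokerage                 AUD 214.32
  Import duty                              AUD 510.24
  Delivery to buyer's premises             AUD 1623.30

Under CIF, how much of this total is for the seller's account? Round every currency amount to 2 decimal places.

Seller's account: AUD 334351.77

CIF: the seller pays costs through ocean freight and marine insurance to the destination port.
Seller's account: goods 326101.02 + inland to port 607.76 + export clearance 199.36 + origin terminal 571.03 + freight 6499.72 + insurance 372.88 = 334351.77
Buyer's account: destination terminal 249.60 + brokerage 214.32 + duty 510.24 + delivery 1623.30 = 2597.46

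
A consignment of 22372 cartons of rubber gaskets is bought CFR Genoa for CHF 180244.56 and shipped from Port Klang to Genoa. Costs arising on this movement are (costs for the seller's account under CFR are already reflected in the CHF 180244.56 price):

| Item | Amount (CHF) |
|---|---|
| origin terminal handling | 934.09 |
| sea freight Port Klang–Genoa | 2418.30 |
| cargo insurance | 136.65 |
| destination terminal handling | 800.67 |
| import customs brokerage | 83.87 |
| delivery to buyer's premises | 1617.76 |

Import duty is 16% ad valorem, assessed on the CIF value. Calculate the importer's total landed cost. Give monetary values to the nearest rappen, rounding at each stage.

Total landed cost: CHF 211744.50

CFR: the seller pays costs through ocean freight to the destination port, but not insurance.
Already in the invoice (seller's account under CFR): origin terminal, freight — exclude.
CIF value = CFR price + insurance = 180244.56 + 136.65 = 180381.21
Import duty = 180381.21 × 16% = 28860.99
Buyer bears: insurance 136.65 + destination terminal 800.67 + brokerage 83.87 + delivery 1617.76 + duty 28860.99 = 31499.94
Landed cost = invoice 180244.56 + 31499.94 = 211744.50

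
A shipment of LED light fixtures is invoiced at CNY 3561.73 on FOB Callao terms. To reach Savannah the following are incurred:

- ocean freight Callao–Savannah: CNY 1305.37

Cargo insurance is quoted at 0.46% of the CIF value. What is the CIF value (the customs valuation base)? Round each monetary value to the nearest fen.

CIF value: CNY 4889.59

Let C be the CIF value. C = FOB price + freight + 0.46% × C
C − 0.46% × C = 3561.73 + 1305.37
0.9954 × C = 4867.10
C = 4867.10 / 0.9954 = 4889.59
Insurance premium = 0.46% × 4889.59 = 22.49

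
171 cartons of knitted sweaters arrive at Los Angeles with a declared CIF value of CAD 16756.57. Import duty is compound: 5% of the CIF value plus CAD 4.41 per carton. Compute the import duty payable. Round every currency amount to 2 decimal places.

Import duty: CAD 1591.94

Ad valorem component: 16756.57 × 5% = 837.83
Specific component: 171 × 4.41 = 754.11
Import duty = 837.83 + 754.11 = 1591.94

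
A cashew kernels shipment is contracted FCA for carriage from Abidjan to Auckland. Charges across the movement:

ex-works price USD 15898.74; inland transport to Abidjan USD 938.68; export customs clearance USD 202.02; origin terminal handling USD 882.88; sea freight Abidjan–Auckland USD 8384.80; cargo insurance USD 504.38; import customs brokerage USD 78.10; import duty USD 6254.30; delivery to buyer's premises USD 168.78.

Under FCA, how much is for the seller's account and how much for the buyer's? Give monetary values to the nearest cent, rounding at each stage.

FCA: the seller delivers export-cleared goods to the carrier; the buyer bears costs from that point.
Seller's account: goods 15898.74 + inland to port 938.68 + export clearance 202.02 = 17039.44
Buyer's account: origin terminal 882.88 + freight 8384.80 + insurance 504.38 + brokerage 78.10 + duty 6254.30 + delivery 168.78 = 16273.24

Seller: USD 17039.44; buyer: USD 16273.24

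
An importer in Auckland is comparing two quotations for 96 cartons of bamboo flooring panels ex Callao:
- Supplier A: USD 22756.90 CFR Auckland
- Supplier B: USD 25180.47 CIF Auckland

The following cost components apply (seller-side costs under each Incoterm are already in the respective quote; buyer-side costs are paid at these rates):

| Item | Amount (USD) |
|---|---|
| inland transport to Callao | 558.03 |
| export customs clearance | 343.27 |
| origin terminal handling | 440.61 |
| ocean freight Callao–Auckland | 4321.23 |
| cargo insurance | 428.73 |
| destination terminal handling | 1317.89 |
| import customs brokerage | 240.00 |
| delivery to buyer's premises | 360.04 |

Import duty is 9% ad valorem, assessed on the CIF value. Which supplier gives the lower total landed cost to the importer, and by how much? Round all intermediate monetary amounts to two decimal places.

Supplier A (CFR):
CIF value = CFR price + insurance = 22756.90 + 428.73 = 23185.63
Import duty = 23185.63 × 9% = 2086.71
Buyer bears (A): 428.73 + 1317.89 + 240.00 + 360.04 = 2346.66
Landed cost (A) = invoice 22756.90 + 2346.66 + duty 2086.71 = 27190.27
Supplier B (CIF):
The CIF price already equals the CIF value: 25180.47
Import duty = 25180.47 × 9% = 2266.24
Buyer bears (B): 1317.89 + 240.00 + 360.04 = 1917.93
Landed cost (B) = invoice 25180.47 + 1917.93 + duty 2266.24 = 29364.64
Difference = |27190.27 − 29364.64| = 2174.37

Supplier A is cheaper by USD 2174.37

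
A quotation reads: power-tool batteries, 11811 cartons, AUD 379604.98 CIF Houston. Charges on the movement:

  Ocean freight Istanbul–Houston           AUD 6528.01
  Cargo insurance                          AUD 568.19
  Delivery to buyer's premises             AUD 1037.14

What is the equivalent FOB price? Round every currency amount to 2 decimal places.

Not relevant to the conversion: delivery — on the buyer under both terms; not part of either seller's price.
From CIF to FOB, the seller no longer bears: freight, insurance.
FOB price = 379604.98 − 6528.01 − 568.19 = 372508.78

FOB price: AUD 372508.78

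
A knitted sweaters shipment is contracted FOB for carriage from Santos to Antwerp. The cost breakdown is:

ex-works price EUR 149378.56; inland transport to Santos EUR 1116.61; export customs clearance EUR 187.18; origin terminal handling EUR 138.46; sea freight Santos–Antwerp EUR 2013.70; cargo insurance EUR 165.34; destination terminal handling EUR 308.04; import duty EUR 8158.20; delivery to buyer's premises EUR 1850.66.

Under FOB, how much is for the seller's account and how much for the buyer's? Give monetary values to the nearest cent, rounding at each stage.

Seller: EUR 150820.81; buyer: EUR 12495.94

FOB: the seller bears costs until goods are on board at the origin port; the buyer bears freight, insurance and all costs thereafter.
Seller's account: goods 149378.56 + inland to port 1116.61 + export clearance 187.18 + origin terminal 138.46 = 150820.81
Buyer's account: freight 2013.70 + insurance 165.34 + destination terminal 308.04 + duty 8158.20 + delivery 1850.66 = 12495.94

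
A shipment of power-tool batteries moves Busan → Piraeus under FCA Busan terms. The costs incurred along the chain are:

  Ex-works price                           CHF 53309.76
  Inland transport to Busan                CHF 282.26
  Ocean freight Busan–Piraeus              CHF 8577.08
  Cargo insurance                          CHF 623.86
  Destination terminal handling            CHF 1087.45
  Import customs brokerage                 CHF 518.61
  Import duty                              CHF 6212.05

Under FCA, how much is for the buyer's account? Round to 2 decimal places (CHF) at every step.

Buyer's account: CHF 17019.05

FCA: the seller delivers export-cleared goods to the carrier; the buyer bears costs from that point.
Seller's account: goods 53309.76 + inland to port 282.26 = 53592.02
Buyer's account: freight 8577.08 + insurance 623.86 + destination terminal 1087.45 + brokerage 518.61 + duty 6212.05 = 17019.05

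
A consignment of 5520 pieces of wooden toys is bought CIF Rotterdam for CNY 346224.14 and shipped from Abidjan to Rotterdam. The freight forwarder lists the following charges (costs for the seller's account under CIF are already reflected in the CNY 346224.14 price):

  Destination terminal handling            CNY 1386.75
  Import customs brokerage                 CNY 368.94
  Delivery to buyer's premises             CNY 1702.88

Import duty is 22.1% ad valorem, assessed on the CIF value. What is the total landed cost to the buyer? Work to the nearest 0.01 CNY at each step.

CIF: the seller pays costs through ocean freight and marine insurance to the destination port.
The CIF price already equals the CIF value: 346224.14
Import duty = 346224.14 × 22.1% = 76515.53
Buyer bears: destination terminal 1386.75 + brokerage 368.94 + delivery 1702.88 + duty 76515.53 = 79974.10
Landed cost = invoice 346224.14 + 79974.10 = 426198.24

Total landed cost: CNY 426198.24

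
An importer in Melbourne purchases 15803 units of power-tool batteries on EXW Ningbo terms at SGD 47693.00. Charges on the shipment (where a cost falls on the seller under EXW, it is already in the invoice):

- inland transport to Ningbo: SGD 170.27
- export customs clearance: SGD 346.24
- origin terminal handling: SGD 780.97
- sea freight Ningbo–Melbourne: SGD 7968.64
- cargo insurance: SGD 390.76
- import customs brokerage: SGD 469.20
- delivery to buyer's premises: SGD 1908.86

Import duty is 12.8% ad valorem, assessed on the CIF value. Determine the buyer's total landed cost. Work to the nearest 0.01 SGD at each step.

Total landed cost: SGD 67068.72

EXW: the seller makes goods available at their premises; the buyer bears all onward costs.
CIF value = EXW price + inland to port + export clearance + origin terminal + freight + insurance = 47693.00 + 170.27 + 346.24 + 780.97 + 7968.64 + 390.76 = 57349.88
Import duty = 57349.88 × 12.8% = 7340.78
Buyer bears: inland to port 170.27 + export clearance 346.24 + origin terminal 780.97 + freight 7968.64 + insurance 390.76 + brokerage 469.20 + delivery 1908.86 + duty 7340.78 = 19375.72
Landed cost = invoice 47693.00 + 19375.72 = 67068.72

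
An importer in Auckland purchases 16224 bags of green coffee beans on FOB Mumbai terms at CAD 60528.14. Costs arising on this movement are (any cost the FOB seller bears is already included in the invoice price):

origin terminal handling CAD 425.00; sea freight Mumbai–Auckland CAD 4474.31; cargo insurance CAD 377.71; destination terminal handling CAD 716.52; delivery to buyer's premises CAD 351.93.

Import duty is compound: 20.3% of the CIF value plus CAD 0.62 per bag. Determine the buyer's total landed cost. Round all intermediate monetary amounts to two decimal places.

Total landed cost: CAD 89779.66

FOB: the seller bears costs until goods are on board at the origin port; the buyer bears freight, insurance and all costs thereafter.
Already in the invoice (seller's account under FOB): origin terminal — exclude.
CIF value = FOB price + freight + insurance = 60528.14 + 4474.31 + 377.71 = 65380.16
Ad valorem component: 65380.16 × 20.3% = 13272.17
Specific component: 16224 × 0.62 = 10058.88
Import duty = 13272.17 + 10058.88 = 23331.05
Buyer bears: freight 4474.31 + insurance 377.71 + destination terminal 716.52 + delivery 351.93 + duty 23331.05 = 29251.52
Landed cost = invoice 60528.14 + 29251.52 = 89779.66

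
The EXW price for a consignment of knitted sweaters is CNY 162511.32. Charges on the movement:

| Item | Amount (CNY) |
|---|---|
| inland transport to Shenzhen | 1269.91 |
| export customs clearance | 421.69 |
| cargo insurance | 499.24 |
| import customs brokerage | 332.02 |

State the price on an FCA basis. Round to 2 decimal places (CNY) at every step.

FCA price: CNY 164202.92

Not relevant to the conversion: insurance, brokerage — on the buyer under both terms; not part of either seller's price.
From EXW to FCA, the seller additionally bears: inland to port, export clearance.
FCA price = 162511.32 + 1269.91 + 421.69 = 164202.92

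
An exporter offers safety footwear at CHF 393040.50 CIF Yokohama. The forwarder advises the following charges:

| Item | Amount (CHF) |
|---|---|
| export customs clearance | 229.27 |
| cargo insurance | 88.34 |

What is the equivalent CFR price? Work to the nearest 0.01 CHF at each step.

CFR price: CHF 392952.16

Not relevant to the conversion: export clearance — on the seller under both CIF and CFR; already in the CIF price and stays in the CFR price.
From CIF to CFR, the seller no longer bears: insurance.
CFR price = 393040.50 − 88.34 = 392952.16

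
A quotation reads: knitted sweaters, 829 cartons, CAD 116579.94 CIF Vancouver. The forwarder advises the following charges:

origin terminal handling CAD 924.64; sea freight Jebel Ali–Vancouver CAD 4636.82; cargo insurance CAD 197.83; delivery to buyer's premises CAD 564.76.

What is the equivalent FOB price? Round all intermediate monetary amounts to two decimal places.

FOB price: CAD 111745.29

Not relevant to the conversion: origin terminal — on the seller under both CIF and FOB; already in the CIF price and stays in the FOB price. delivery — on the buyer under both terms; not part of either seller's price.
From CIF to FOB, the seller no longer bears: freight, insurance.
FOB price = 116579.94 − 4636.82 − 197.83 = 111745.29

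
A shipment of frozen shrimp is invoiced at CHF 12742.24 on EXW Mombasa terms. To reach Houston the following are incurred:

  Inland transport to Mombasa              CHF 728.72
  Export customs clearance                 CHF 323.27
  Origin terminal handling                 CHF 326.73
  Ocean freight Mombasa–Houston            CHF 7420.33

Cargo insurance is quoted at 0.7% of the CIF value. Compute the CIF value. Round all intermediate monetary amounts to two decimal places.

CIF value: CHF 21693.14

Let C be the CIF value. C = EXW price + pre-shipment costs + freight + 0.7% × C
C − 0.7% × C = 12742.24 + 728.72 + 323.27 + 326.73 + 7420.33
0.993 × C = 21541.29
C = 21541.29 / 0.993 = 21693.14
Insurance premium = 0.7% × 21693.14 = 151.85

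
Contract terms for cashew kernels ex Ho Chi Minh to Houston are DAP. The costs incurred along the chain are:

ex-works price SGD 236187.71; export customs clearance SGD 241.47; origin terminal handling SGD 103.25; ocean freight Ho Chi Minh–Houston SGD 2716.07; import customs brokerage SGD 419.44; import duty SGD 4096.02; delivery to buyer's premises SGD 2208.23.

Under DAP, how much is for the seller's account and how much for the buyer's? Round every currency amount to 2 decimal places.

DAP: the seller bears all costs to the named destination except import duty and clearance.
Seller's account: goods 236187.71 + export clearance 241.47 + origin terminal 103.25 + freight 2716.07 + delivery 2208.23 = 241456.73
Buyer's account: brokerage 419.44 + duty 4096.02 = 4515.46

Seller: SGD 241456.73; buyer: SGD 4515.46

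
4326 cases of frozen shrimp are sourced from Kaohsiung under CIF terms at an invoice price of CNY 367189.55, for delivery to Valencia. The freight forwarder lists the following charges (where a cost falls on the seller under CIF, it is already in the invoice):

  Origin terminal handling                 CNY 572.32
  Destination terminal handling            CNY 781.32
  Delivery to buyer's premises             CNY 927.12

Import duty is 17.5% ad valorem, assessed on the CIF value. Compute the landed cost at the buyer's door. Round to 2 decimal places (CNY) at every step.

CIF: the seller pays costs through ocean freight and marine insurance to the destination port.
Already in the invoice (seller's account under CIF): origin terminal — exclude.
The CIF price already equals the CIF value: 367189.55
Import duty = 367189.55 × 17.5% = 64258.17
Buyer bears: destination terminal 781.32 + delivery 927.12 + duty 64258.17 = 65966.61
Landed cost = invoice 367189.55 + 65966.61 = 433156.16

Total landed cost: CNY 433156.16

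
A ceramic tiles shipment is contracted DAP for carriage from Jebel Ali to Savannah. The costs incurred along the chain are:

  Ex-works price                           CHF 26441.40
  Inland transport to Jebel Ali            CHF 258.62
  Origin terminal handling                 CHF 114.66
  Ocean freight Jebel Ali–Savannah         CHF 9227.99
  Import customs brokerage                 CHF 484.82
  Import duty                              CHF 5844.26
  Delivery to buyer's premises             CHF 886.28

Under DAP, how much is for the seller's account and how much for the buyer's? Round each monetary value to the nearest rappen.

Seller: CHF 36928.95; buyer: CHF 6329.08

DAP: the seller bears all costs to the named destination except import duty and clearance.
Seller's account: goods 26441.40 + inland to port 258.62 + origin terminal 114.66 + freight 9227.99 + delivery 886.28 = 36928.95
Buyer's account: brokerage 484.82 + duty 5844.26 = 6329.08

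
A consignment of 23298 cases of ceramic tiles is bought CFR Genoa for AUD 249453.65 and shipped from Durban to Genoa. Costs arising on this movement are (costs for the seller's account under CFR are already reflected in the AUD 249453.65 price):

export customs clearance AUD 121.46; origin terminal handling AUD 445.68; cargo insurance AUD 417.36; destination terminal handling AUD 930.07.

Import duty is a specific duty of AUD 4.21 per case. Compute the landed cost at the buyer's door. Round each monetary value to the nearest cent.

Total landed cost: AUD 348885.66

CFR: the seller pays costs through ocean freight to the destination port, but not insurance.
Already in the invoice (seller's account under CFR): export clearance, origin terminal — exclude.
CIF value = CFR price + insurance = 249453.65 + 417.36 = 249871.01
Import duty = 23298 × 4.21 = 98084.58
Buyer bears: insurance 417.36 + destination terminal 930.07 + duty 98084.58 = 99432.01
Landed cost = invoice 249453.65 + 99432.01 = 348885.66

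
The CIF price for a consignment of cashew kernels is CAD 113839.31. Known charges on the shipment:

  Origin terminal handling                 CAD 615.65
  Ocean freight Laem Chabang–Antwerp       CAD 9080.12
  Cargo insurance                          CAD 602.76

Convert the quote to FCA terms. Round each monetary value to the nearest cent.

FCA price: CAD 103540.78

From CIF to FCA, the seller no longer bears: origin terminal, freight, insurance.
FCA price = 113839.31 − 615.65 − 9080.12 − 602.76 = 103540.78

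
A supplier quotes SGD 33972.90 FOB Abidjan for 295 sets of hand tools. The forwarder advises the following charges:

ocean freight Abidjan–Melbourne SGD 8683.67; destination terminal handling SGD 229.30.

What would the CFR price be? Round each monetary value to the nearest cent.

CFR price: SGD 42656.57

Not relevant to the conversion: destination terminal — on the buyer under both terms; not part of either seller's price.
From FOB to CFR, the seller additionally bears: freight.
CFR price = 33972.90 + 8683.67 = 42656.57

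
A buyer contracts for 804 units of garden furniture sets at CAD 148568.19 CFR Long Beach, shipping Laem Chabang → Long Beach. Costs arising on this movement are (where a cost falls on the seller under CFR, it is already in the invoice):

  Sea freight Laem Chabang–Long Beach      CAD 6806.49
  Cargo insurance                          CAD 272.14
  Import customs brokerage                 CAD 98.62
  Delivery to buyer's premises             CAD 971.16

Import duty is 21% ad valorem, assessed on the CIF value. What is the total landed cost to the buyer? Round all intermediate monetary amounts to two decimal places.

CFR: the seller pays costs through ocean freight to the destination port, but not insurance.
Already in the invoice (seller's account under CFR): freight — exclude.
CIF value = CFR price + insurance = 148568.19 + 272.14 = 148840.33
Import duty = 148840.33 × 21% = 31256.47
Buyer bears: insurance 272.14 + brokerage 98.62 + delivery 971.16 + duty 31256.47 = 32598.39
Landed cost = invoice 148568.19 + 32598.39 = 181166.58

Total landed cost: CAD 181166.58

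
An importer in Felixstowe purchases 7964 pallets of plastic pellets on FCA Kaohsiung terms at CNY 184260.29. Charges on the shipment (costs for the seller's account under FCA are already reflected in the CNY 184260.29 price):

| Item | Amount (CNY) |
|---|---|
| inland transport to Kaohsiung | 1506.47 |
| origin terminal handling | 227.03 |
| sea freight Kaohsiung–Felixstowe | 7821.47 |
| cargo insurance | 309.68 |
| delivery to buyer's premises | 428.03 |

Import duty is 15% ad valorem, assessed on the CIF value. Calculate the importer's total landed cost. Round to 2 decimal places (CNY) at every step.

Total landed cost: CNY 221939.27

FCA: the seller delivers export-cleared goods to the carrier; the buyer bears costs from that point.
Already in the invoice (seller's account under FCA): inland to port — exclude.
CIF value = FCA price + origin terminal + freight + insurance = 184260.29 + 227.03 + 7821.47 + 309.68 = 192618.47
Import duty = 192618.47 × 15% = 28892.77
Buyer bears: origin terminal 227.03 + freight 7821.47 + insurance 309.68 + delivery 428.03 + duty 28892.77 = 37678.98
Landed cost = invoice 184260.29 + 37678.98 = 221939.27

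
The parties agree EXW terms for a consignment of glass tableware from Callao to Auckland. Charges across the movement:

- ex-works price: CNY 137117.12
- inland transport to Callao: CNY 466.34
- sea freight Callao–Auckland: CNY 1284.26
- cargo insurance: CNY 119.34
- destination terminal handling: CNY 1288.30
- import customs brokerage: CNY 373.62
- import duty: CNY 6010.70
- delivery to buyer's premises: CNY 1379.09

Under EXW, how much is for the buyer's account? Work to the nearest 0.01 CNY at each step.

EXW: the seller makes goods available at their premises; the buyer bears all onward costs.
Seller's account: goods 137117.12 = 137117.12
Buyer's account: inland to port 466.34 + freight 1284.26 + insurance 119.34 + destination terminal 1288.30 + brokerage 373.62 + duty 6010.70 + delivery 1379.09 = 10921.65

Buyer's account: CNY 10921.65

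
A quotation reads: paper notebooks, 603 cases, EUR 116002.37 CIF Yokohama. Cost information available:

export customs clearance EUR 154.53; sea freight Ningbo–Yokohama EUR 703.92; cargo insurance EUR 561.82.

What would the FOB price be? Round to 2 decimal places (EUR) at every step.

Not relevant to the conversion: export clearance — on the seller under both CIF and FOB; already in the CIF price and stays in the FOB price.
From CIF to FOB, the seller no longer bears: freight, insurance.
FOB price = 116002.37 − 703.92 − 561.82 = 114736.63

FOB price: EUR 114736.63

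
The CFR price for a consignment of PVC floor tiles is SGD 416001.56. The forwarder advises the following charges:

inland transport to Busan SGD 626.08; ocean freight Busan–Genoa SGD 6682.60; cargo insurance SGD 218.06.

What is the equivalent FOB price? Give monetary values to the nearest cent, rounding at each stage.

FOB price: SGD 409318.96

Not relevant to the conversion: inland to port — on the seller under both CFR and FOB; already in the CFR price and stays in the FOB price. insurance — on the buyer under both terms; not part of either seller's price.
From CFR to FOB, the seller no longer bears: freight.
FOB price = 416001.56 − 6682.60 = 409318.96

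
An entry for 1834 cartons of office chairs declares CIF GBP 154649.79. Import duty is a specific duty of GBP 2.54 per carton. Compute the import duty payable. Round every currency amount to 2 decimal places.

Import duty = 1834 × 2.54 = 4658.36

Import duty: GBP 4658.36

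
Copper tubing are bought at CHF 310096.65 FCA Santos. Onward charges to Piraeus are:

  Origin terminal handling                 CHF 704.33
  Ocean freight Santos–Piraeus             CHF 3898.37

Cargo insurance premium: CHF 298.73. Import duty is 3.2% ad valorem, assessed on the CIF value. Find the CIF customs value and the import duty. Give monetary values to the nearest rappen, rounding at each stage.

CIF = FCA price + pre-shipment costs + freight + insurance
CIF = 310096.65 + 704.33 + 3898.37 + 298.73 = 314998.08
Import duty = 314998.08 × 3.2% = 10079.94

CIF value: CHF 314998.08; import duty: CHF 10079.94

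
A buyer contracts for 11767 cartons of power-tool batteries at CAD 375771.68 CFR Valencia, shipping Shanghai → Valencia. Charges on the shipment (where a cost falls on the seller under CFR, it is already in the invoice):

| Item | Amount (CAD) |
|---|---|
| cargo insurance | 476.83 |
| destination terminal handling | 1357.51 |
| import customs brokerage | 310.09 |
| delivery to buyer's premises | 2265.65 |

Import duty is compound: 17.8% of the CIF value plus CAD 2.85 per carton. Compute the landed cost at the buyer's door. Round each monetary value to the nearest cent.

Total landed cost: CAD 480689.94

CFR: the seller pays costs through ocean freight to the destination port, but not insurance.
CIF value = CFR price + insurance = 375771.68 + 476.83 = 376248.51
Ad valorem component: 376248.51 × 17.8% = 66972.23
Specific component: 11767 × 2.85 = 33535.95
Import duty = 66972.23 + 33535.95 = 100508.18
Buyer bears: insurance 476.83 + destination terminal 1357.51 + brokerage 310.09 + delivery 2265.65 + duty 100508.18 = 104918.26
Landed cost = invoice 375771.68 + 104918.26 = 480689.94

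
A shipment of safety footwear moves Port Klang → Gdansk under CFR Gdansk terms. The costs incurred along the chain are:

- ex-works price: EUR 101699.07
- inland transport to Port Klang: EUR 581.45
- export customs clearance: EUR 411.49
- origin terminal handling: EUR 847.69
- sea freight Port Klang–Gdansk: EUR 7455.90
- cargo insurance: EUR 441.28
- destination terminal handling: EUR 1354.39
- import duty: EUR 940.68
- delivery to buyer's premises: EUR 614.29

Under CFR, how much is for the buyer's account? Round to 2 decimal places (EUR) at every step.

CFR: the seller pays costs through ocean freight to the destination port, but not insurance.
Seller's account: goods 101699.07 + inland to port 581.45 + export clearance 411.49 + origin terminal 847.69 + freight 7455.90 = 110995.60
Buyer's account: insurance 441.28 + destination terminal 1354.39 + duty 940.68 + delivery 614.29 = 3350.64

Buyer's account: EUR 3350.64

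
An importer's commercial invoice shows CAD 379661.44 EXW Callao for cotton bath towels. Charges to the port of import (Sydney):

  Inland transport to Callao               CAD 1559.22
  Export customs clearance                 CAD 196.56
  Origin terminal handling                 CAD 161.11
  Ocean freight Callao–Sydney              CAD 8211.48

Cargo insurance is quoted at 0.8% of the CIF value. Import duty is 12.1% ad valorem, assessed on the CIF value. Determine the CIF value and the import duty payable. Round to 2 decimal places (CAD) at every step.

Let C be the CIF value. C = EXW price + pre-shipment costs + freight + 0.8% × C
C − 0.8% × C = 379661.44 + 1559.22 + 196.56 + 161.11 + 8211.48
0.992 × C = 389789.81
C = 389789.81 / 0.992 = 392933.28
Insurance premium = 0.8% × 392933.28 = 3143.47
Import duty = 392933.28 × 12.1% = 47544.93

CIF value: CAD 392933.28; import duty: CAD 47544.93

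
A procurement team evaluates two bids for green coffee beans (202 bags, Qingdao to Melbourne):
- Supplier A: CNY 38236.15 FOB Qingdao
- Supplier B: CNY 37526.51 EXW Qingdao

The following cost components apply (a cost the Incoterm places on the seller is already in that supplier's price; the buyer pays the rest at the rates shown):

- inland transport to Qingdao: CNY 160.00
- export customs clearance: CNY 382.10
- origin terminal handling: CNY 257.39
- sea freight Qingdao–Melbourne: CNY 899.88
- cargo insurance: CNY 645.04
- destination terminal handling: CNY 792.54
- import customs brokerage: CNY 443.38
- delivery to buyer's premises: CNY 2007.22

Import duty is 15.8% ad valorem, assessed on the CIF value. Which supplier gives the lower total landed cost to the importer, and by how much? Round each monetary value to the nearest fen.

Supplier A (FOB):
CIF value = FOB price + freight + insurance = 38236.15 + 899.88 + 645.04 = 39781.07
Import duty = 39781.07 × 15.8% = 6285.41
Buyer bears (A): 899.88 + 645.04 + 792.54 + 443.38 + 2007.22 = 4788.06
Landed cost (A) = invoice 38236.15 + 4788.06 + duty 6285.41 = 49309.62
Supplier B (EXW):
CIF value = EXW price + inland to port + export clearance + origin terminal + freight + insurance = 37526.51 + 160.00 + 382.10 + 257.39 + 899.88 + 645.04 = 39870.92
Import duty = 39870.92 × 15.8% = 6299.61
Buyer bears (B): 160.00 + 382.10 + 257.39 + 899.88 + 645.04 + 792.54 + 443.38 + 2007.22 = 5587.55
Landed cost (B) = invoice 37526.51 + 5587.55 + duty 6299.61 = 49413.67
Difference = |49309.62 − 49413.67| = 104.05

Supplier A is cheaper by CNY 104.05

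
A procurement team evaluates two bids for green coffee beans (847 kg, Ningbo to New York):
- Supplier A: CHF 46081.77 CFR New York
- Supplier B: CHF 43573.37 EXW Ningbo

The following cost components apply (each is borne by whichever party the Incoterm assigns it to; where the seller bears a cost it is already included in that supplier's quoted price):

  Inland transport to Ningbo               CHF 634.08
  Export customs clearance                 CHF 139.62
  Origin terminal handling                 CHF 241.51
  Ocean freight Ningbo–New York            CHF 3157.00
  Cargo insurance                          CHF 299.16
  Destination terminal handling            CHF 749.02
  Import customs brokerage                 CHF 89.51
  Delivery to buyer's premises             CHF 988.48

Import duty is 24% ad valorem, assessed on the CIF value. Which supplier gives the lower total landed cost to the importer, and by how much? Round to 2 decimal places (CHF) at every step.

Supplier A is cheaper by CHF 2063.13

Supplier A (CFR):
CIF value = CFR price + insurance = 46081.77 + 299.16 = 46380.93
Import duty = 46380.93 × 24% = 11131.42
Buyer bears (A): 299.16 + 749.02 + 89.51 + 988.48 = 2126.17
Landed cost (A) = invoice 46081.77 + 2126.17 + duty 11131.42 = 59339.36
Supplier B (EXW):
CIF value = EXW price + inland to port + export clearance + origin terminal + freight + insurance = 43573.37 + 634.08 + 139.62 + 241.51 + 3157.00 + 299.16 = 48044.74
Import duty = 48044.74 × 24% = 11530.74
Buyer bears (B): 634.08 + 139.62 + 241.51 + 3157.00 + 299.16 + 749.02 + 89.51 + 988.48 = 6298.38
Landed cost (B) = invoice 43573.37 + 6298.38 + duty 11530.74 = 61402.49
Difference = |59339.36 − 61402.49| = 2063.13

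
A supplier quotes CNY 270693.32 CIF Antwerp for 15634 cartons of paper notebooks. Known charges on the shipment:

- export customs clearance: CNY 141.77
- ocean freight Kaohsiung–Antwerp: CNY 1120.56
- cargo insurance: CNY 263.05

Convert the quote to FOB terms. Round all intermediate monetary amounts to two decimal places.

FOB price: CNY 269309.71

Not relevant to the conversion: export clearance — on the seller under both CIF and FOB; already in the CIF price and stays in the FOB price.
From CIF to FOB, the seller no longer bears: freight, insurance.
FOB price = 270693.32 − 1120.56 − 263.05 = 269309.71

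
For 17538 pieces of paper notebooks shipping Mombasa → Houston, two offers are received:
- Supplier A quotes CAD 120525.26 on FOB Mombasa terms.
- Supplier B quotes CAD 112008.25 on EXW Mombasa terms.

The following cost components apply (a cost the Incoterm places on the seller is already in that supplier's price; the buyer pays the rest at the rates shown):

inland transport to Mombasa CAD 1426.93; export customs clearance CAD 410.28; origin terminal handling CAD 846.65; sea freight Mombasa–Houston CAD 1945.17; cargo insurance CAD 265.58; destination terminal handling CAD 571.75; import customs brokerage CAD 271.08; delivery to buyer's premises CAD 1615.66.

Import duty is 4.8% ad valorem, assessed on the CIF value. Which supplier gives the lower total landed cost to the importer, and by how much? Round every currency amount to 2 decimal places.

Supplier A (FOB):
CIF value = FOB price + freight + insurance = 120525.26 + 1945.17 + 265.58 = 122736.01
Import duty = 122736.01 × 4.8% = 5891.33
Buyer bears (A): 1945.17 + 265.58 + 571.75 + 271.08 + 1615.66 = 4669.24
Landed cost (A) = invoice 120525.26 + 4669.24 + duty 5891.33 = 131085.83
Supplier B (EXW):
CIF value = EXW price + inland to port + export clearance + origin terminal + freight + insurance = 112008.25 + 1426.93 + 410.28 + 846.65 + 1945.17 + 265.58 = 116902.86
Import duty = 116902.86 × 4.8% = 5611.34
Buyer bears (B): 1426.93 + 410.28 + 846.65 + 1945.17 + 265.58 + 571.75 + 271.08 + 1615.66 = 7353.10
Landed cost (B) = invoice 112008.25 + 7353.10 + duty 5611.34 = 124972.69
Difference = |131085.83 − 124972.69| = 6113.14

Supplier B is cheaper by CAD 6113.14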